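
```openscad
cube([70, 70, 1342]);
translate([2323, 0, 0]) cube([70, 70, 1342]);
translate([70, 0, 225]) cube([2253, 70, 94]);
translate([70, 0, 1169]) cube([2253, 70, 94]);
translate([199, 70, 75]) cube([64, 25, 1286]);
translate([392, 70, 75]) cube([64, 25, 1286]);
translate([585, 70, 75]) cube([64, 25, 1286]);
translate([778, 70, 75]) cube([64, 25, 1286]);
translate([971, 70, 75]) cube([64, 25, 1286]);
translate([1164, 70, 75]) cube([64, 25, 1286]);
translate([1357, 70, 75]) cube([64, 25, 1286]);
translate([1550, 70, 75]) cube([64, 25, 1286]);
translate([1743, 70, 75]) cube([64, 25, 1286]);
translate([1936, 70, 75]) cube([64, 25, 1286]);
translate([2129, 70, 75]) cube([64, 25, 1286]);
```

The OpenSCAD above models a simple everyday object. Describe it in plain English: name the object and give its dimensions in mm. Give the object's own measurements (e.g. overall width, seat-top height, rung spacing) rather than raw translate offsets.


A fence section. Two 70×70 mm posts, 1342 mm tall, stand on the floor with a clear span of 2253 mm between their inner faces. Two horizontal rails of 70×94 mm section span the gap between the posts with their undersides at z = 225 mm and z = 1169 mm, flush with the posts' −y face. 11 pickets, each 64 mm wide, 25 mm thick and 1286 mm tall, are fixed to the +y face of the rails with their bottoms at z = 75 mm, spaced across the span with a 129 mm gap after the −x post and between neighbouring pickets, with 130 mm left before the +x post.


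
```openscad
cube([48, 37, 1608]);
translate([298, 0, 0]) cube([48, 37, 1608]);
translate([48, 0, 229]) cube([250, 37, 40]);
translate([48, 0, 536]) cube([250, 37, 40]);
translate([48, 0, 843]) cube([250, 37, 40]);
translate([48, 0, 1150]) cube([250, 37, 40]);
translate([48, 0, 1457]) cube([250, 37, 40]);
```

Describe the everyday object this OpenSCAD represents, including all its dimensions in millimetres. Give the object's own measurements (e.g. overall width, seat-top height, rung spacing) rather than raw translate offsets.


A straight ladder. Two 48×37 mm vertical rails, 1608 mm tall, stand 346 mm apart (outside-to-outside) with their front faces coplanar on the −y side. 5 rungs, each 37 mm deep and 40 mm tall, span between the inner faces of the rails, front faces flush with the rails. The lowest rung's underside is at z = 229 mm and rungs are spaced 307 mm apart (underside to underside).


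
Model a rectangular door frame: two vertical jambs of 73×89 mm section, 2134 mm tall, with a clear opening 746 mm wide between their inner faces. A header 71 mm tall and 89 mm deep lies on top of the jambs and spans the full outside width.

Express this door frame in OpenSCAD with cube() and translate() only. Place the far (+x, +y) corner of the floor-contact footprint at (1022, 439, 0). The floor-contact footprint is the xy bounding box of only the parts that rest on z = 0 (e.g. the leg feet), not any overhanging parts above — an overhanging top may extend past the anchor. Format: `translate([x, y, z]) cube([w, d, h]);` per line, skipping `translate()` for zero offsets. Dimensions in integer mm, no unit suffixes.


translate([130, 350, 0]) cube([73, 89, 2134]);
translate([949, 350, 0]) cube([73, 89, 2134]);
translate([130, 350, 2134]) cube([892, 89, 71]);


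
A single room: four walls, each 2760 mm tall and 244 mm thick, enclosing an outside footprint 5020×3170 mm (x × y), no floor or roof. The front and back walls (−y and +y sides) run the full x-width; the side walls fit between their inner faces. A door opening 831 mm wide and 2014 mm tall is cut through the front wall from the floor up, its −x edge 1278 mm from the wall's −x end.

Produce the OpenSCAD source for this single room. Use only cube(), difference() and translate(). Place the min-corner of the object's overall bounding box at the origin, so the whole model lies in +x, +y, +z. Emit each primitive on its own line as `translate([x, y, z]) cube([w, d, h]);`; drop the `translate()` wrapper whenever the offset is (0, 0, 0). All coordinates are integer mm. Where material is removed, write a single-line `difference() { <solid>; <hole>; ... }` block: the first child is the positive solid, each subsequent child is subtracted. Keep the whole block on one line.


difference() { cube([5020, 244, 2760]); translate([1278, 0, 0]) cube([831, 244, 2014]); }
translate([0, 2926, 0]) cube([5020, 244, 2760]);
translate([0, 244, 0]) cube([244, 2682, 2760]);
translate([4776, 244, 0]) cube([244, 2682, 2760]);


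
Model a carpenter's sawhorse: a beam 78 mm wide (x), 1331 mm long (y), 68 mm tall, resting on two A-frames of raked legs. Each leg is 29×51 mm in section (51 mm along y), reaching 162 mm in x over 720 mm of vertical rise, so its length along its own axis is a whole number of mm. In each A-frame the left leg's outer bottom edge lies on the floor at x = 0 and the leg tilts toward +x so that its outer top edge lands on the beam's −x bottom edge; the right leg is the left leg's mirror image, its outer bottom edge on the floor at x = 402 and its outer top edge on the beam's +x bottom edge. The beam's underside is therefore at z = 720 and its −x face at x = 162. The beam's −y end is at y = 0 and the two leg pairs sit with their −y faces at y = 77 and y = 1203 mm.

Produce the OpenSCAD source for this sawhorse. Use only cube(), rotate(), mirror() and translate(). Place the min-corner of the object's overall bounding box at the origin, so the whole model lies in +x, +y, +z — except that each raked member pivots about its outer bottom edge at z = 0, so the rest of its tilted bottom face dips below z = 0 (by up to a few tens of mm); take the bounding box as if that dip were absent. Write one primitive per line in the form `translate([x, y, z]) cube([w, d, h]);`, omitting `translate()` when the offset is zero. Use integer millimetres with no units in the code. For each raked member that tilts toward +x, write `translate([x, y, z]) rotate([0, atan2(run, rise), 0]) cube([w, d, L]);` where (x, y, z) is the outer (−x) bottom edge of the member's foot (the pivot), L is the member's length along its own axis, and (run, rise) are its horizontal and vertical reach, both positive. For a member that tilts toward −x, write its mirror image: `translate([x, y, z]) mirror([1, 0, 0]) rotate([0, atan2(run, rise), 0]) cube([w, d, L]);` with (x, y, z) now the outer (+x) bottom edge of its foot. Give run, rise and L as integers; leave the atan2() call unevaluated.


translate([162, 0, 720]) cube([78, 1331, 68]);
translate([0, 77, 0]) rotate([0, atan2(162, 720), 0]) cube([29, 51, 738]);
translate([402, 77, 0]) mirror([1, 0, 0]) rotate([0, atan2(162, 720), 0]) cube([29, 51, 738]);
translate([0, 1203, 0]) rotate([0, atan2(162, 720), 0]) cube([29, 51, 738]);
translate([402, 1203, 0]) mirror([1, 0, 0]) rotate([0, atan2(162, 720), 0]) cube([29, 51, 738]);


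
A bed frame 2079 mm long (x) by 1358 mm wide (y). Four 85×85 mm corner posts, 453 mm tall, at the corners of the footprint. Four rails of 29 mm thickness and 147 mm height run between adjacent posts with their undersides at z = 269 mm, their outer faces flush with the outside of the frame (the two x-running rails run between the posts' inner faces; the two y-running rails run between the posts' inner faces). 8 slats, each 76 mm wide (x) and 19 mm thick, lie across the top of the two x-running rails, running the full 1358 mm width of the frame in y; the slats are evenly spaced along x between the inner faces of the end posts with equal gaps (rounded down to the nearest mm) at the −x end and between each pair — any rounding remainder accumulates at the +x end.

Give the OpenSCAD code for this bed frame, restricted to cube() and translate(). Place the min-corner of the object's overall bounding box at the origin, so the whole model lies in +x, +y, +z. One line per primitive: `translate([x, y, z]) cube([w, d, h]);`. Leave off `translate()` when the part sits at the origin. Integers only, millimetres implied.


cube([85, 85, 453]);
translate([0, 1273, 0]) cube([85, 85, 453]);
translate([1994, 0, 0]) cube([85, 85, 453]);
translate([1994, 1273, 0]) cube([85, 85, 453]);
translate([85, 0, 269]) cube([1909, 29, 147]);
translate([85, 1329, 269]) cube([1909, 29, 147]);
translate([0, 85, 269]) cube([29, 1188, 147]);
translate([2050, 85, 269]) cube([29, 1188, 147]);
translate([229, 0, 416]) cube([76, 1358, 19]);
translate([449, 0, 416]) cube([76, 1358, 19]);
translate([669, 0, 416]) cube([76, 1358, 19]);
translate([889, 0, 416]) cube([76, 1358, 19]);
translate([1109, 0, 416]) cube([76, 1358, 19]);
translate([1329, 0, 416]) cube([76, 1358, 19]);
translate([1549, 0, 416]) cube([76, 1358, 19]);
translate([1769, 0, 416]) cube([76, 1358, 19]);


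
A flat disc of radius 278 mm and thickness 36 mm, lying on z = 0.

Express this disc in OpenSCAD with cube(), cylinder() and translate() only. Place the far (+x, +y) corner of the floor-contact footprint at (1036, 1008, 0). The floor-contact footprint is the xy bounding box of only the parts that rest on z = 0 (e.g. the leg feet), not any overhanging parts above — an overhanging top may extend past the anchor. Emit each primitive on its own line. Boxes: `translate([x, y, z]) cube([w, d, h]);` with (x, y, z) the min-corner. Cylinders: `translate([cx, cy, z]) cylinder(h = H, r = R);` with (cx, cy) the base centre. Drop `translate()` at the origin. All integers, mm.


translate([758, 730, 0]) cylinder(h = 36, r = 278);


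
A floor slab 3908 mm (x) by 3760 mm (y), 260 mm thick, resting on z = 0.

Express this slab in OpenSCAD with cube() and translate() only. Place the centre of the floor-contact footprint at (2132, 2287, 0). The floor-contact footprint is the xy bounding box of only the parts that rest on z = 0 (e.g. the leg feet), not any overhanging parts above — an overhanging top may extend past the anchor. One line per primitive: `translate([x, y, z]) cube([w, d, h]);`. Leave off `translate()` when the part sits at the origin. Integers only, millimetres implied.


translate([178, 407, 0]) cube([3908, 3760, 260]);


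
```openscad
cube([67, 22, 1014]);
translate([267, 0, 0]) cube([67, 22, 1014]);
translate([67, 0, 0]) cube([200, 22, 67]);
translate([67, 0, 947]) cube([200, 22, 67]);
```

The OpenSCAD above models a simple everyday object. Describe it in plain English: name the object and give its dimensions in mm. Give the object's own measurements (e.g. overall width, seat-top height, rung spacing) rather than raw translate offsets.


A rectangular picture frame lying in the x–z plane (depth along y). The opening is 200 mm wide (x) by 880 mm tall (z), surrounded by a border 67 mm wide on all four sides. The frame is 22 mm deep and is made of two full-height vertical stiles with two horizontal rails fitted between them.


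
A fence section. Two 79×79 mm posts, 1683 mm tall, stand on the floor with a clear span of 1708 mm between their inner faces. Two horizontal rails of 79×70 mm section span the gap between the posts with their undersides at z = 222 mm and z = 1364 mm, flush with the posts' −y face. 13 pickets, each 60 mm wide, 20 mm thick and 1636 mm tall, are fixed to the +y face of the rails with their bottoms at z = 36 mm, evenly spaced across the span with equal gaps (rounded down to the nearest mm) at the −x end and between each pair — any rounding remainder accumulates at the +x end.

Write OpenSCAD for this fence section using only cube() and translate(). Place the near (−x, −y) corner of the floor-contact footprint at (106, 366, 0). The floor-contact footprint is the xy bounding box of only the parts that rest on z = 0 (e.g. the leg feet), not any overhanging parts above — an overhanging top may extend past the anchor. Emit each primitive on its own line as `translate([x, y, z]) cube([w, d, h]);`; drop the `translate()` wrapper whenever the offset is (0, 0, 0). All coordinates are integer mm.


translate([106, 366, 0]) cube([79, 79, 1683]);
translate([1893, 366, 0]) cube([79, 79, 1683]);
translate([185, 366, 222]) cube([1708, 79, 70]);
translate([185, 366, 1364]) cube([1708, 79, 70]);
translate([251, 445, 36]) cube([60, 20, 1636]);
translate([377, 445, 36]) cube([60, 20, 1636]);
translate([503, 445, 36]) cube([60, 20, 1636]);
translate([629, 445, 36]) cube([60, 20, 1636]);
translate([755, 445, 36]) cube([60, 20, 1636]);
translate([881, 445, 36]) cube([60, 20, 1636]);
translate([1007, 445, 36]) cube([60, 20, 1636]);
translate([1133, 445, 36]) cube([60, 20, 1636]);
translate([1259, 445, 36]) cube([60, 20, 1636]);
translate([1385, 445, 36]) cube([60, 20, 1636]);
translate([1511, 445, 36]) cube([60, 20, 1636]);
translate([1637, 445, 36]) cube([60, 20, 1636]);
translate([1763, 445, 36]) cube([60, 20, 1636]);


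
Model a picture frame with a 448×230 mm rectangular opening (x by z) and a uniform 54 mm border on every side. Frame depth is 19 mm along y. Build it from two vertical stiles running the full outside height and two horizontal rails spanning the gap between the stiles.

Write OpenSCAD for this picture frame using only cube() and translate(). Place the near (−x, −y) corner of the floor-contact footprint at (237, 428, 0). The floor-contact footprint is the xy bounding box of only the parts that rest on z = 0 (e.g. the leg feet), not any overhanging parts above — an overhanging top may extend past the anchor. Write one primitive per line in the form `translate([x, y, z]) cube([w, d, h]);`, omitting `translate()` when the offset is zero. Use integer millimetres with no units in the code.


translate([237, 428, 0]) cube([54, 19, 338]);
translate([739, 428, 0]) cube([54, 19, 338]);
translate([291, 428, 0]) cube([448, 19, 54]);
translate([291, 428, 284]) cube([448, 19, 54]);


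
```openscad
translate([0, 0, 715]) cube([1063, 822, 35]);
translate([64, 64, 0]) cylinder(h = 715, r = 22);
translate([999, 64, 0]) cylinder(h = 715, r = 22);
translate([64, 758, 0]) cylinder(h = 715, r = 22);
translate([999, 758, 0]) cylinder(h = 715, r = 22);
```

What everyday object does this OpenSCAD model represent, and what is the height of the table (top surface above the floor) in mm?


A table. The table height is 750 mm.

A 1063×822×35 slab sits at z = 715 on four Ø44 mm round legs — a table. The top surface is at 715 + 35 = 750 mm.


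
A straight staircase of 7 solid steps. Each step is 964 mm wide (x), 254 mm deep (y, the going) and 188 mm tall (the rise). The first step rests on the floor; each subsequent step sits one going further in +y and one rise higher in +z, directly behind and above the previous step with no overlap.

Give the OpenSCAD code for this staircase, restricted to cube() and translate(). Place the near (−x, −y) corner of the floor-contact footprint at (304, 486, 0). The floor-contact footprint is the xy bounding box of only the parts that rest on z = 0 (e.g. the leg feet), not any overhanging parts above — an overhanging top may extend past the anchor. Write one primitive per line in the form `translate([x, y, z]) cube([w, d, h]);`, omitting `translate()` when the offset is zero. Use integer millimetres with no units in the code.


translate([304, 486, 0]) cube([964, 254, 188]);
translate([304, 740, 188]) cube([964, 254, 188]);
translate([304, 994, 376]) cube([964, 254, 188]);
translate([304, 1248, 564]) cube([964, 254, 188]);
translate([304, 1502, 752]) cube([964, 254, 188]);
translate([304, 1756, 940]) cube([964, 254, 188]);
translate([304, 2010, 1128]) cube([964, 254, 188]);


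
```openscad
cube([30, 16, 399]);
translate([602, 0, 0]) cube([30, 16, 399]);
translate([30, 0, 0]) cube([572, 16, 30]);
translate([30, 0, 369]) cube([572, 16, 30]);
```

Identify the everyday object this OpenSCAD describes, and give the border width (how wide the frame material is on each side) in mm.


A picture frame. The border width is 30 mm.

Four thin pieces enclosing a rectangular opening — a picture frame. The two full-height stiles are 399 mm tall; the top rail sits at z = 369 and is 30 mm tall, so the border above the opening is 399 − 369 = 30 mm, matching the stile x-width.


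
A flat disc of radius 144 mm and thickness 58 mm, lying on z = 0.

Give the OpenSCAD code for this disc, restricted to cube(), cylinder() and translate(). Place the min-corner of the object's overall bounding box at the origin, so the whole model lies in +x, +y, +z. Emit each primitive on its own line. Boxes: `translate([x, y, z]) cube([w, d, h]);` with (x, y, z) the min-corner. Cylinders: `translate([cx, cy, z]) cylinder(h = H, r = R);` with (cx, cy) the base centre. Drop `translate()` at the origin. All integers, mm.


translate([144, 144, 0]) cylinder(h = 58, r = 144);


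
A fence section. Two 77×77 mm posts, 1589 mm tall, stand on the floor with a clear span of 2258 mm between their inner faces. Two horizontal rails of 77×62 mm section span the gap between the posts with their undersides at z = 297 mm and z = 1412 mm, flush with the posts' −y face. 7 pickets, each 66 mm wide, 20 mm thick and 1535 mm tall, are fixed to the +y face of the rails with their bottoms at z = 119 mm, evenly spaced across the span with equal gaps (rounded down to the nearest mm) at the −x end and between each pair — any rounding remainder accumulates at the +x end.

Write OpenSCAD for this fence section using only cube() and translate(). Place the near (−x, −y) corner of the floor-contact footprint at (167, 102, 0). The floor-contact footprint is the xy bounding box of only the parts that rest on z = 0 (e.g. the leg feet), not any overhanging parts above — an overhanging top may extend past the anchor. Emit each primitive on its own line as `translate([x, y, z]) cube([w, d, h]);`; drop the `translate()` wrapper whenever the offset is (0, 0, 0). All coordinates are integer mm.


translate([167, 102, 0]) cube([77, 77, 1589]);
translate([2502, 102, 0]) cube([77, 77, 1589]);
translate([244, 102, 297]) cube([2258, 77, 62]);
translate([244, 102, 1412]) cube([2258, 77, 62]);
translate([468, 179, 119]) cube([66, 20, 1535]);
translate([758, 179, 119]) cube([66, 20, 1535]);
translate([1048, 179, 119]) cube([66, 20, 1535]);
translate([1338, 179, 119]) cube([66, 20, 1535]);
translate([1628, 179, 119]) cube([66, 20, 1535]);
translate([1918, 179, 119]) cube([66, 20, 1535]);
translate([2208, 179, 119]) cube([66, 20, 1535]);


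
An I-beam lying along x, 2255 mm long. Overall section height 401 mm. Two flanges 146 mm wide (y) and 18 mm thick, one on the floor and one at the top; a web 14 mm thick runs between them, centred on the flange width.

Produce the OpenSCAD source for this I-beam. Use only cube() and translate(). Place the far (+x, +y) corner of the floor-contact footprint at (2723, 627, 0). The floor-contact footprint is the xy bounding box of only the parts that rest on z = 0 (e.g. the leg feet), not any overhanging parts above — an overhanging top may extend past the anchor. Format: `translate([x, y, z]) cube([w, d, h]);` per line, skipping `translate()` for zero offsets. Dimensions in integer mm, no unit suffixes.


translate([468, 481, 0]) cube([2255, 146, 18]);
translate([468, 547, 18]) cube([2255, 14, 365]);
translate([468, 481, 383]) cube([2255, 146, 18]);


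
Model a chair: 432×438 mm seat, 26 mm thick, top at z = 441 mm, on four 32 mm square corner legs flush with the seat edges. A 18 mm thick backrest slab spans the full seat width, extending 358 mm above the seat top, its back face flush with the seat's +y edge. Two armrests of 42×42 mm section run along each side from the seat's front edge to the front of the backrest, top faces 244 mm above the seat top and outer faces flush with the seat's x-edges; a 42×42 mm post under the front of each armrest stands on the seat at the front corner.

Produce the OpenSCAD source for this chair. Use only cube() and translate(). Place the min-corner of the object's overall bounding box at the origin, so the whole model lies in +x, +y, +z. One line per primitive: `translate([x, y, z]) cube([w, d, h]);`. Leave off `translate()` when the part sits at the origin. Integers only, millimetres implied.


translate([0, 0, 415]) cube([432, 438, 26]);
cube([32, 32, 415]);
translate([400, 0, 0]) cube([32, 32, 415]);
translate([0, 406, 0]) cube([32, 32, 415]);
translate([400, 406, 0]) cube([32, 32, 415]);
translate([0, 420, 441]) cube([432, 18, 358]);
translate([0, 0, 643]) cube([42, 420, 42]);
translate([390, 0, 643]) cube([42, 420, 42]);
translate([0, 0, 441]) cube([42, 42, 202]);
translate([390, 0, 441]) cube([42, 42, 202]);


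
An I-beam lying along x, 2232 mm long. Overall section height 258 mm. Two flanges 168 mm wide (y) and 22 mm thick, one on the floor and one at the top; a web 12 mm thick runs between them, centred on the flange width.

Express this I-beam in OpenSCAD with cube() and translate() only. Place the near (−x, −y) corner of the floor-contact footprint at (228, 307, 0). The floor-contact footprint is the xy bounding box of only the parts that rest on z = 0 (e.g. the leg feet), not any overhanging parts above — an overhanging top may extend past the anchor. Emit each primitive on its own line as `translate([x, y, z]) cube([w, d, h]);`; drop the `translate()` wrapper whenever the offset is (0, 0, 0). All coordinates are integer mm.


translate([228, 307, 0]) cube([2232, 168, 22]);
translate([228, 385, 22]) cube([2232, 12, 214]);
translate([228, 307, 236]) cube([2232, 168, 22]);


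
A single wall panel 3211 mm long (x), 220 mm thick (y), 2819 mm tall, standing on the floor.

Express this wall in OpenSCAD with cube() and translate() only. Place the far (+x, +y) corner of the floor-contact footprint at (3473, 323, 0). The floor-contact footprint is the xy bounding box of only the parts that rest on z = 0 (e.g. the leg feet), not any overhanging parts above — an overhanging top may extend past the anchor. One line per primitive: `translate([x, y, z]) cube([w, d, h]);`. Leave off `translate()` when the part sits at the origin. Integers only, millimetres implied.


translate([262, 103, 0]) cube([3211, 220, 2819]);


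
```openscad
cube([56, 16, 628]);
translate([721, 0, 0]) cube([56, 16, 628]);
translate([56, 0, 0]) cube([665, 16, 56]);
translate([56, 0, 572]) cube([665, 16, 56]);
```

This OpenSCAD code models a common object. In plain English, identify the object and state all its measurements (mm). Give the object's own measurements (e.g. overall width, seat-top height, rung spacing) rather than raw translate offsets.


A rectangular picture frame lying in the x–z plane (depth along y). The opening is 665 mm wide (x) by 516 mm tall (z), surrounded by a border 56 mm wide on all four sides. The frame is 16 mm deep and is made of two full-height vertical stiles with two horizontal rails fitted between them.


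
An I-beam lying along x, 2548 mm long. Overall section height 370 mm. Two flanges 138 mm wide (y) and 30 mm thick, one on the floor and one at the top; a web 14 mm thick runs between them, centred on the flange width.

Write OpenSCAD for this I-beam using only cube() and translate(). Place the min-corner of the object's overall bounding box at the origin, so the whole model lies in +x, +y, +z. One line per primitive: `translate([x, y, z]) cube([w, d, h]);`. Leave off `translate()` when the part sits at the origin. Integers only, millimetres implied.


cube([2548, 138, 30]);
translate([0, 62, 30]) cube([2548, 14, 310]);
translate([0, 0, 340]) cube([2548, 138, 30]);


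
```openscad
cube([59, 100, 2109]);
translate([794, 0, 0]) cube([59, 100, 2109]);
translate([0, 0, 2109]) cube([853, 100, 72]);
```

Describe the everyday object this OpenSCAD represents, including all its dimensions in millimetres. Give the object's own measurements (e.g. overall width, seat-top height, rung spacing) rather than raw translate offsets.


A door frame. The clear opening is 735 mm wide and 2109 mm high. Two 59 mm wide jambs, 100 mm deep, stand either side of the opening from the floor to the top of the opening. A 72 mm thick head sits across the top of both jambs, spanning the full outside width of the frame.


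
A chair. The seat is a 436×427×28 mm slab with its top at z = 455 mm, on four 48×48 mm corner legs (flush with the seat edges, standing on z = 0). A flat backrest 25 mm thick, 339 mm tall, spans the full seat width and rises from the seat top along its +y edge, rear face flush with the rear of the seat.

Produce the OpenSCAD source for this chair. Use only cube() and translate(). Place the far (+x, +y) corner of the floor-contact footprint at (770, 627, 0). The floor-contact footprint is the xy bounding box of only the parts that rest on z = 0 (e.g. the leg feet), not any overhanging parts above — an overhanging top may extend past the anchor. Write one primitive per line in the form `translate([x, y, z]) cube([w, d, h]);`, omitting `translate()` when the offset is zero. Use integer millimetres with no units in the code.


// leg_h = 455 - 28 = 427
translate([334, 200, 427]) cube([436, 427, 28]);
translate([334, 200, 0]) cube([48, 48, 427]);
translate([722, 200, 0]) cube([48, 48, 427]);
translate([334, 579, 0]) cube([48, 48, 427]);
translate([722, 579, 0]) cube([48, 48, 427]);
translate([334, 602, 455]) cube([436, 25, 339]);


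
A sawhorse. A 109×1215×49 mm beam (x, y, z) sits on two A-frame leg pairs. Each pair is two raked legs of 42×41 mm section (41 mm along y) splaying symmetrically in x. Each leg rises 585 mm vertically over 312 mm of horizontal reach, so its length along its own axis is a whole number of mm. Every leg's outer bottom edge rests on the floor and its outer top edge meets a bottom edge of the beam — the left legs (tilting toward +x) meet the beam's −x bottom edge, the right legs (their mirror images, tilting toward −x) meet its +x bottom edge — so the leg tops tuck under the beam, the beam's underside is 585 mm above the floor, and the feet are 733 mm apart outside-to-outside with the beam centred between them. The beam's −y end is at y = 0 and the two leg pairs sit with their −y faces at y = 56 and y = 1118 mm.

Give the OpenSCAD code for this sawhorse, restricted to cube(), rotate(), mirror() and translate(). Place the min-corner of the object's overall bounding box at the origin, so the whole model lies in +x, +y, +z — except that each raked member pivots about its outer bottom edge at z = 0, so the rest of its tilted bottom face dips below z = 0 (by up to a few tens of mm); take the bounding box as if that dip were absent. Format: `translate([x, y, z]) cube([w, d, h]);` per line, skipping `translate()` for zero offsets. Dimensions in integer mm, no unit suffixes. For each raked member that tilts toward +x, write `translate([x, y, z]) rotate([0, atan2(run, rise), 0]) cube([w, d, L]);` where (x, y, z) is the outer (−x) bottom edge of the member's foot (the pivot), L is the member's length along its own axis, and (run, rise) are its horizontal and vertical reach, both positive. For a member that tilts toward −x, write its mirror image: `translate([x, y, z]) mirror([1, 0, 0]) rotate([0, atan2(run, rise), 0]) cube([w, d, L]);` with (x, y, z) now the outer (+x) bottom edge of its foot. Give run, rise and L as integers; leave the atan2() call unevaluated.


// leg length = √(312² + 585²) = 663
// right-leg outer foot x = 2·312 + 109 = 733
// beam min-corner = (312, 0, 585)
translate([312, 0, 585]) cube([109, 1215, 49]);
translate([0, 56, 0]) rotate([0, atan2(312, 585), 0]) cube([42, 41, 663]);
translate([733, 56, 0]) mirror([1, 0, 0]) rotate([0, atan2(312, 585), 0]) cube([42, 41, 663]);
translate([0, 1118, 0]) rotate([0, atan2(312, 585), 0]) cube([42, 41, 663]);
translate([733, 1118, 0]) mirror([1, 0, 0]) rotate([0, atan2(312, 585), 0]) cube([42, 41, 663]);


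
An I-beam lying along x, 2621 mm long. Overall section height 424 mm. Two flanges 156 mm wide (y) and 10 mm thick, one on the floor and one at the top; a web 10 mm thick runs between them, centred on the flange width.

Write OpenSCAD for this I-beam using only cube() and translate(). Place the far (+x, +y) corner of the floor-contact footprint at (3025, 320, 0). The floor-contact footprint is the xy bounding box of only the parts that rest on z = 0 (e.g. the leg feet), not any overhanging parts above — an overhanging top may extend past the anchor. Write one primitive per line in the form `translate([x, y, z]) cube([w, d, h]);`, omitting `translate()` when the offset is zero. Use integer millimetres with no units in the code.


translate([404, 164, 0]) cube([2621, 156, 10]);
translate([404, 237, 10]) cube([2621, 10, 404]);
translate([404, 164, 414]) cube([2621, 156, 10]);


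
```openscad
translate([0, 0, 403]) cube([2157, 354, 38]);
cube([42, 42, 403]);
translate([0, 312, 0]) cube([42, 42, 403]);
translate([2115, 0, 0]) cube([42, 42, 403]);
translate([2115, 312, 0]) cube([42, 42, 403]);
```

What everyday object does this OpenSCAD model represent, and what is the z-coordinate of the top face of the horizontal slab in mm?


A bench. The seat-top height is 441 mm.

A long slab on four corner posts — a bench. The slab sits at z = 403 with thickness 38, so the top is 403 + 38 = 441 mm.


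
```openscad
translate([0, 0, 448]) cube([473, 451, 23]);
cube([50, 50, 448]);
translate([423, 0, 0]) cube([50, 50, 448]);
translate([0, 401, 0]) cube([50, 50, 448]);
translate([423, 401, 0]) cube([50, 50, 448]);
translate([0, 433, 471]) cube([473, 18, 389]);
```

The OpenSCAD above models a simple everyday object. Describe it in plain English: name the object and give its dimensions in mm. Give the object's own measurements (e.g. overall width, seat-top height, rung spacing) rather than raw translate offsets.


A chair. The seat is a 473×451×23 mm slab with its top at z = 471 mm, on four 50×50 mm corner legs (flush with the seat edges, standing on z = 0). A flat backrest 18 mm thick, 389 mm tall, spans the full seat width and rises from the seat top along its +y edge, rear face flush with the rear of the seat.


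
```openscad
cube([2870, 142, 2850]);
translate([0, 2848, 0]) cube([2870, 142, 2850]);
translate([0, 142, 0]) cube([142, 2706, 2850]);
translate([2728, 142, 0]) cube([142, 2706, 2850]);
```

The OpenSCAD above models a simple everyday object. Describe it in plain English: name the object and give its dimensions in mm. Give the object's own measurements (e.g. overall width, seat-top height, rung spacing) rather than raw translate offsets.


The wall frame of a small rectangular building: four walls, each 2850 mm tall and 142 mm thick, enclosing a footprint 2870 mm (x) by 2990 mm (y) outside-to-outside, with no floor or roof. The front and back walls (the −y and +y sides) span the full width; the two side walls fit between them.


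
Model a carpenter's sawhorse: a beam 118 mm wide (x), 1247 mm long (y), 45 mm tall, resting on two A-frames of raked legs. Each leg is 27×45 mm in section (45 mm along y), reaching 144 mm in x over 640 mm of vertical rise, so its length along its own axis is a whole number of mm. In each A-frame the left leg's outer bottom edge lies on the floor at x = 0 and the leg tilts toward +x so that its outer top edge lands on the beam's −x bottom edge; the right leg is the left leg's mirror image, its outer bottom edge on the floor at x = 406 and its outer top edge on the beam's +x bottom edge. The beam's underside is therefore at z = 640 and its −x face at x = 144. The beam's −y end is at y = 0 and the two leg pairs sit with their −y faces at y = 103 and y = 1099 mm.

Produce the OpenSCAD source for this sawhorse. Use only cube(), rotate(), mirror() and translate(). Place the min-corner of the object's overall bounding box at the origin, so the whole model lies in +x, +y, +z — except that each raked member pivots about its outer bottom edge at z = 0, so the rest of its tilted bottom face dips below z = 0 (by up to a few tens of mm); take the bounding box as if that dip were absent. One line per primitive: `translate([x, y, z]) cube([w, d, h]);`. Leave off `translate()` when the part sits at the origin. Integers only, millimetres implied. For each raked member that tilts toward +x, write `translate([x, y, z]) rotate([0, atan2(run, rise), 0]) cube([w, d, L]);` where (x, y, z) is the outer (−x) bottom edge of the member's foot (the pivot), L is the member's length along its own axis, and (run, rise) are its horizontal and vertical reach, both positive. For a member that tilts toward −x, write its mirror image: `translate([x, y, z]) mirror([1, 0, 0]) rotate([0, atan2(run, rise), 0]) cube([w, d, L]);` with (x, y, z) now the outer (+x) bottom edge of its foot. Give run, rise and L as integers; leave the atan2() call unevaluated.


// leg length = √(144² + 640²) = 656
// right-leg outer foot x = 2·144 + 118 = 406
// beam min-corner = (144, 0, 640)
translate([144, 0, 640]) cube([118, 1247, 45]);
translate([0, 103, 0]) rotate([0, atan2(144, 640), 0]) cube([27, 45, 656]);
translate([406, 103, 0]) mirror([1, 0, 0]) rotate([0, atan2(144, 640), 0]) cube([27, 45, 656]);
translate([0, 1099, 0]) rotate([0, atan2(144, 640), 0]) cube([27, 45, 656]);
translate([406, 1099, 0]) mirror([1, 0, 0]) rotate([0, atan2(144, 640), 0]) cube([27, 45, 656]);


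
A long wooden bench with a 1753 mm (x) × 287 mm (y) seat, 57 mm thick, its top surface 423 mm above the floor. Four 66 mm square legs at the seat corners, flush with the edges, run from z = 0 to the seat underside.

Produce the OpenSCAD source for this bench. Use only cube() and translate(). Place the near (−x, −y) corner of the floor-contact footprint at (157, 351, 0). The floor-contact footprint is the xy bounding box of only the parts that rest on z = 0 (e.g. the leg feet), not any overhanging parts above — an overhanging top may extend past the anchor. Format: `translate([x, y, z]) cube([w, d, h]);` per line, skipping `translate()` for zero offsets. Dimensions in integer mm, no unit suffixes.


// leg_h = 423 − 57 = 366
translate([157, 351, 366]) cube([1753, 287, 57]);
translate([157, 351, 0]) cube([66, 66, 366]);
translate([157, 572, 0]) cube([66, 66, 366]);
translate([1844, 351, 0]) cube([66, 66, 366]);
translate([1844, 572, 0]) cube([66, 66, 366]);


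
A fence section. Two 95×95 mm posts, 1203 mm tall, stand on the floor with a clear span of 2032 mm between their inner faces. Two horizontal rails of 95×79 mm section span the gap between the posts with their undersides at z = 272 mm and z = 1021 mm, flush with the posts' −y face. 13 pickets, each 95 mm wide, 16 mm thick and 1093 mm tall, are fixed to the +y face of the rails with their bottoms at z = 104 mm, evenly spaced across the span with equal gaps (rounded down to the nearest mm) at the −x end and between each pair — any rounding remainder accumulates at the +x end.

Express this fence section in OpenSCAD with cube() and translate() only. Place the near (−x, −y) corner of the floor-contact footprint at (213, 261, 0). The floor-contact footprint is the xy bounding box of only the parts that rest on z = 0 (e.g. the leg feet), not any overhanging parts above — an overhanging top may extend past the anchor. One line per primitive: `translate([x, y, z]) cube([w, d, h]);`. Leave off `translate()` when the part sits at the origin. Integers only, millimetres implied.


translate([213, 261, 0]) cube([95, 95, 1203]);
translate([2340, 261, 0]) cube([95, 95, 1203]);
translate([308, 261, 272]) cube([2032, 95, 79]);
translate([308, 261, 1021]) cube([2032, 95, 79]);
translate([364, 356, 104]) cube([95, 16, 1093]);
translate([515, 356, 104]) cube([95, 16, 1093]);
translate([666, 356, 104]) cube([95, 16, 1093]);
translate([817, 356, 104]) cube([95, 16, 1093]);
translate([968, 356, 104]) cube([95, 16, 1093]);
translate([1119, 356, 104]) cube([95, 16, 1093]);
translate([1270, 356, 104]) cube([95, 16, 1093]);
translate([1421, 356, 104]) cube([95, 16, 1093]);
translate([1572, 356, 104]) cube([95, 16, 1093]);
translate([1723, 356, 104]) cube([95, 16, 1093]);
translate([1874, 356, 104]) cube([95, 16, 1093]);
translate([2025, 356, 104]) cube([95, 16, 1093]);
translate([2176, 356, 104]) cube([95, 16, 1093]);


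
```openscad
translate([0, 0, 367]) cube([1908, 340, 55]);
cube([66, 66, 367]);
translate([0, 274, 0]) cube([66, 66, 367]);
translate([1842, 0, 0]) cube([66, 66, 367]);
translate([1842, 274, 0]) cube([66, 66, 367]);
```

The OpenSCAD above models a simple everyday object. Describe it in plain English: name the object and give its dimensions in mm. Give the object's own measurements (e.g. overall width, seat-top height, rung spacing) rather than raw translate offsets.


A long wooden bench with a 1908 mm (x) × 340 mm (y) seat, 55 mm thick, its top surface 422 mm above the floor. Four 66 mm square legs at the seat corners, flush with the edges, run from z = 0 to the seat underside.


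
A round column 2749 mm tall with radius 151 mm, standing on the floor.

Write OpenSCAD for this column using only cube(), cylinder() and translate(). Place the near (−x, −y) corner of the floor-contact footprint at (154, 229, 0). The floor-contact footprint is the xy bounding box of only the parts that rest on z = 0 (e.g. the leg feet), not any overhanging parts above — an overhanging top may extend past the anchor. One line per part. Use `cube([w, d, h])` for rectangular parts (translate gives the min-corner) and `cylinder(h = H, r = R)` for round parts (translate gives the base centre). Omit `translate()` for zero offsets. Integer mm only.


translate([305, 380, 0]) cylinder(h = 2749, r = 151);


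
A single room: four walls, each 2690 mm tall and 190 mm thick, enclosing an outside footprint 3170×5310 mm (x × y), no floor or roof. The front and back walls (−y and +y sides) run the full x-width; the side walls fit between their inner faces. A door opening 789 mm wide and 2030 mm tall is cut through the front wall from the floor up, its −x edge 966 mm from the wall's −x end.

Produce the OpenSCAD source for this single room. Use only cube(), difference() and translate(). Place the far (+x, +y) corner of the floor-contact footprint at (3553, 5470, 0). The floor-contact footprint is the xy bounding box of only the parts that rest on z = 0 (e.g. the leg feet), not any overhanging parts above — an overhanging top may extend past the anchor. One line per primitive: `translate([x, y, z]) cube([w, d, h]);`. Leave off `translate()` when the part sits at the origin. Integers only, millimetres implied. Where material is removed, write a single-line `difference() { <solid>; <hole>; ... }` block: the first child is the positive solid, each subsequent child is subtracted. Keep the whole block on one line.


difference() { translate([383, 160, 0]) cube([3170, 190, 2690]); translate([1349, 160, 0]) cube([789, 190, 2030]); }
translate([383, 5280, 0]) cube([3170, 190, 2690]);
translate([383, 350, 0]) cube([190, 4930, 2690]);
translate([3363, 350, 0]) cube([190, 4930, 2690]);


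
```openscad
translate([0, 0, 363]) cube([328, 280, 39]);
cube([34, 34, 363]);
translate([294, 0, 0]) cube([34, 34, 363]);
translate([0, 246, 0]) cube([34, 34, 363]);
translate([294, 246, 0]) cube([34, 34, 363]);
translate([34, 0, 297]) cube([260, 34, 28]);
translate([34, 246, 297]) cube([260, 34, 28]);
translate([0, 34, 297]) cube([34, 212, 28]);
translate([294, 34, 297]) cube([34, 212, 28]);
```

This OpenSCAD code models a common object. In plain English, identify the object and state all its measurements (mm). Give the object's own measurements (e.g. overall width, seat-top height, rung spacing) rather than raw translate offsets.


A simple wooden stool: a rectangular seat 328 mm (x) by 280 mm (y), 39 mm thick, top face at z = 402 mm, on four square legs, each 34×34 mm in cross-section. The legs rest on z = 0, each flush with a corner of the seat. Four stretchers, 34 mm wide and 28 mm tall, connect adjacent legs with their undersides at z = 297 mm, each running between the inner faces of the legs it joins and aligned with the legs' outer faces on the other axis.


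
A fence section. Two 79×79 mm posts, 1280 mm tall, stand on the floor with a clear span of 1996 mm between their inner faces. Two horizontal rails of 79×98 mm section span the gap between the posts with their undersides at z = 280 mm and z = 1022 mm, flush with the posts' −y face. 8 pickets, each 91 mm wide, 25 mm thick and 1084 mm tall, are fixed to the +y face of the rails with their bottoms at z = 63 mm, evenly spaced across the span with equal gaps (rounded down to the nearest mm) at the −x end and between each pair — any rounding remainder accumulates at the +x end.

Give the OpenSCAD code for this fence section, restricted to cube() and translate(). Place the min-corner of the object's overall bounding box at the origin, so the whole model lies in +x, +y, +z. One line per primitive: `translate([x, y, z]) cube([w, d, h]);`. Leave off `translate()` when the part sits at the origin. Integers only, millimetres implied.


cube([79, 79, 1280]);
translate([2075, 0, 0]) cube([79, 79, 1280]);
translate([79, 0, 280]) cube([1996, 79, 98]);
translate([79, 0, 1022]) cube([1996, 79, 98]);
translate([219, 79, 63]) cube([91, 25, 1084]);
translate([450, 79, 63]) cube([91, 25, 1084]);
translate([681, 79, 63]) cube([91, 25, 1084]);
translate([912, 79, 63]) cube([91, 25, 1084]);
translate([1143, 79, 63]) cube([91, 25, 1084]);
translate([1374, 79, 63]) cube([91, 25, 1084]);
translate([1605, 79, 63]) cube([91, 25, 1084]);
translate([1836, 79, 63]) cube([91, 25, 1084]);
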